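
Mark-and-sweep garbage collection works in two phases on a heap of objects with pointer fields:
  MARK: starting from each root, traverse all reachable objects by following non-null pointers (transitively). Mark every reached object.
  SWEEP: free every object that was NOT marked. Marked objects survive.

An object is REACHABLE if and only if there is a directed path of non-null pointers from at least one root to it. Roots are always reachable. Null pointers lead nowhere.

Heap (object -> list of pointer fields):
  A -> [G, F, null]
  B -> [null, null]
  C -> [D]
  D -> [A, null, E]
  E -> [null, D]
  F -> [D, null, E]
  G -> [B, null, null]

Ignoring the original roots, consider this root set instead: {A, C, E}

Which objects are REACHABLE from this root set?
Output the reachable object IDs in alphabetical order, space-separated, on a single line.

Answer: A B C D E F G

Derivation:
Roots: A C E
Mark A: refs=G F null, marked=A
Mark C: refs=D, marked=A C
Mark E: refs=null D, marked=A C E
Mark G: refs=B null null, marked=A C E G
Mark F: refs=D null E, marked=A C E F G
Mark D: refs=A null E, marked=A C D E F G
Mark B: refs=null null, marked=A B C D E F G
Unmarked (collected): (none)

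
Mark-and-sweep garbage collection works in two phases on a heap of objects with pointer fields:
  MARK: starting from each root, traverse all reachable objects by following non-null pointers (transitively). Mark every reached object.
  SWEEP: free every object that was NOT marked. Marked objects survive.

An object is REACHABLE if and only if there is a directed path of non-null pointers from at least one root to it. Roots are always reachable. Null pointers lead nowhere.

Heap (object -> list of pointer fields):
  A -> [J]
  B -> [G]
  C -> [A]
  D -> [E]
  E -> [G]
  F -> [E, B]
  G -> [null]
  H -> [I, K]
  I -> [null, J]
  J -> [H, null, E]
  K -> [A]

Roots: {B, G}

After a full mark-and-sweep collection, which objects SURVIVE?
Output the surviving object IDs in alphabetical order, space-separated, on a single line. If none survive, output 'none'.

Roots: B G
Mark B: refs=G, marked=B
Mark G: refs=null, marked=B G
Unmarked (collected): A C D E F H I J K

Answer: B G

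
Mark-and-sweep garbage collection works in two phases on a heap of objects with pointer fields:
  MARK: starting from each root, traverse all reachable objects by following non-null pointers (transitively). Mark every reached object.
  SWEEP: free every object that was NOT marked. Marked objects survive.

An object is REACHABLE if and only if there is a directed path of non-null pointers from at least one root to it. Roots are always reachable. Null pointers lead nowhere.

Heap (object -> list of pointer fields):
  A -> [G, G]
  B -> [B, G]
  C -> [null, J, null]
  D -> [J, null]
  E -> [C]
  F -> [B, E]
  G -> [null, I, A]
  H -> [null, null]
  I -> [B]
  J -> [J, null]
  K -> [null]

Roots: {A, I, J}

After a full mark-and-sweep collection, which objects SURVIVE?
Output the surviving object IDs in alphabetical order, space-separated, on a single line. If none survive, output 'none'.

Answer: A B G I J

Derivation:
Roots: A I J
Mark A: refs=G G, marked=A
Mark I: refs=B, marked=A I
Mark J: refs=J null, marked=A I J
Mark G: refs=null I A, marked=A G I J
Mark B: refs=B G, marked=A B G I J
Unmarked (collected): C D E F H K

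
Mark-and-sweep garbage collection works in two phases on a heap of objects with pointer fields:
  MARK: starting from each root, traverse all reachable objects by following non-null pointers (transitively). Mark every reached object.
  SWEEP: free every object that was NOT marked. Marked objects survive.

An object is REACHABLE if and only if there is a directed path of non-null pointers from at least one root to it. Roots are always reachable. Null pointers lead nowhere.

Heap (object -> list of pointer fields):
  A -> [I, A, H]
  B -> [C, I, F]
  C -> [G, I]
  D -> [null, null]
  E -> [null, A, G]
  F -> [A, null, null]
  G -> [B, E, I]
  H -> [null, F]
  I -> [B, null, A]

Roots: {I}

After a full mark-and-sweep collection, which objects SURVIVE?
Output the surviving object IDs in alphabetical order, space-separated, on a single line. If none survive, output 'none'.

Roots: I
Mark I: refs=B null A, marked=I
Mark B: refs=C I F, marked=B I
Mark A: refs=I A H, marked=A B I
Mark C: refs=G I, marked=A B C I
Mark F: refs=A null null, marked=A B C F I
Mark H: refs=null F, marked=A B C F H I
Mark G: refs=B E I, marked=A B C F G H I
Mark E: refs=null A G, marked=A B C E F G H I
Unmarked (collected): D

Answer: A B C E F G H I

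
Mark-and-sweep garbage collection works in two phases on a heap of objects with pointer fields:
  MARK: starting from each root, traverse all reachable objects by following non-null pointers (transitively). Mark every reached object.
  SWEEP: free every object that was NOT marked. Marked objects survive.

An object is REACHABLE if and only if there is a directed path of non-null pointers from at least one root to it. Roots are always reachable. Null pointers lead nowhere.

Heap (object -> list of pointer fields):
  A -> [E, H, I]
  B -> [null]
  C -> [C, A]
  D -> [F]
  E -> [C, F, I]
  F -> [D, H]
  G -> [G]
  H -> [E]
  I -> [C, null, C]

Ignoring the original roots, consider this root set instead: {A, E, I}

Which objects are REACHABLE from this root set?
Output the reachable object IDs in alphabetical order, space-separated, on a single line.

Roots: A E I
Mark A: refs=E H I, marked=A
Mark E: refs=C F I, marked=A E
Mark I: refs=C null C, marked=A E I
Mark H: refs=E, marked=A E H I
Mark C: refs=C A, marked=A C E H I
Mark F: refs=D H, marked=A C E F H I
Mark D: refs=F, marked=A C D E F H I
Unmarked (collected): B G

Answer: A C D E F H I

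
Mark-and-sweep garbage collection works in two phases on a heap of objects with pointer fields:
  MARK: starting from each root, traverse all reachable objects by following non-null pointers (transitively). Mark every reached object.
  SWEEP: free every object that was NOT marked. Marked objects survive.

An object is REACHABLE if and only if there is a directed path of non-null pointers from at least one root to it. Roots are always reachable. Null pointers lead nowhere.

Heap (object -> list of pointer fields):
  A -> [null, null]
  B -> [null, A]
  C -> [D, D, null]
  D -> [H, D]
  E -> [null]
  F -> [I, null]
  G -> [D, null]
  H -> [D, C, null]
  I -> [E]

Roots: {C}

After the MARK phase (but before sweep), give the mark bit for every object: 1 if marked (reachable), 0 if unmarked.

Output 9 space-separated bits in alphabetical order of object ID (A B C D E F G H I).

Roots: C
Mark C: refs=D D null, marked=C
Mark D: refs=H D, marked=C D
Mark H: refs=D C null, marked=C D H
Unmarked (collected): A B E F G I

Answer: 0 0 1 1 0 0 0 1 0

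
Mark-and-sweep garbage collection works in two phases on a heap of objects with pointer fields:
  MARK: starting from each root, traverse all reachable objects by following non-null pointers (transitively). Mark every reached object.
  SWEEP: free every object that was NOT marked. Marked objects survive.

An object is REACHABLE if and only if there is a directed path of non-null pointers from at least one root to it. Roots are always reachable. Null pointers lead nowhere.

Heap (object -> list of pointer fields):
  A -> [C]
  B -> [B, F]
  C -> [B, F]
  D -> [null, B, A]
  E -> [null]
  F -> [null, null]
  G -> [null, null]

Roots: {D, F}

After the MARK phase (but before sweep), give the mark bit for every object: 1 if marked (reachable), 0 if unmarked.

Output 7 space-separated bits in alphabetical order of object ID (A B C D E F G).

Answer: 1 1 1 1 0 1 0

Derivation:
Roots: D F
Mark D: refs=null B A, marked=D
Mark F: refs=null null, marked=D F
Mark B: refs=B F, marked=B D F
Mark A: refs=C, marked=A B D F
Mark C: refs=B F, marked=A B C D F
Unmarked (collected): E G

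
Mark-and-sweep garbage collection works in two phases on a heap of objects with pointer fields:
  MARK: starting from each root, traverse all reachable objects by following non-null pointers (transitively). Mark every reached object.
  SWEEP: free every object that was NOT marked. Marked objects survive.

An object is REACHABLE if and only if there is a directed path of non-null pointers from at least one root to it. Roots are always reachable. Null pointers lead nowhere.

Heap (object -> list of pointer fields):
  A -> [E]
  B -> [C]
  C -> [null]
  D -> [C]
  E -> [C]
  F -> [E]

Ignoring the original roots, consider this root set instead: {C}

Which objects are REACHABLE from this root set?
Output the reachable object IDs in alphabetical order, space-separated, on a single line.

Answer: C

Derivation:
Roots: C
Mark C: refs=null, marked=C
Unmarked (collected): A B D E F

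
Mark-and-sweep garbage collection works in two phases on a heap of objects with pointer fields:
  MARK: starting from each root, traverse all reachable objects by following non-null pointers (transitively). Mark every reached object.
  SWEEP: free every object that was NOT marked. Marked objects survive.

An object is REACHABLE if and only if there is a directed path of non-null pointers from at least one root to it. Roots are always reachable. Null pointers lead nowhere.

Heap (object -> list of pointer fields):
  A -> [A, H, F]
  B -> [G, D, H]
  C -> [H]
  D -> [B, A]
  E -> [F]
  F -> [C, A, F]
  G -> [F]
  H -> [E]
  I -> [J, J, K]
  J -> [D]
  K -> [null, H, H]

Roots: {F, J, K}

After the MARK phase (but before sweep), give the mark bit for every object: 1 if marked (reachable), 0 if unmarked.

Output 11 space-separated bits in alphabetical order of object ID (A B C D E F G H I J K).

Answer: 1 1 1 1 1 1 1 1 0 1 1

Derivation:
Roots: F J K
Mark F: refs=C A F, marked=F
Mark J: refs=D, marked=F J
Mark K: refs=null H H, marked=F J K
Mark C: refs=H, marked=C F J K
Mark A: refs=A H F, marked=A C F J K
Mark D: refs=B A, marked=A C D F J K
Mark H: refs=E, marked=A C D F H J K
Mark B: refs=G D H, marked=A B C D F H J K
Mark E: refs=F, marked=A B C D E F H J K
Mark G: refs=F, marked=A B C D E F G H J K
Unmarked (collected): I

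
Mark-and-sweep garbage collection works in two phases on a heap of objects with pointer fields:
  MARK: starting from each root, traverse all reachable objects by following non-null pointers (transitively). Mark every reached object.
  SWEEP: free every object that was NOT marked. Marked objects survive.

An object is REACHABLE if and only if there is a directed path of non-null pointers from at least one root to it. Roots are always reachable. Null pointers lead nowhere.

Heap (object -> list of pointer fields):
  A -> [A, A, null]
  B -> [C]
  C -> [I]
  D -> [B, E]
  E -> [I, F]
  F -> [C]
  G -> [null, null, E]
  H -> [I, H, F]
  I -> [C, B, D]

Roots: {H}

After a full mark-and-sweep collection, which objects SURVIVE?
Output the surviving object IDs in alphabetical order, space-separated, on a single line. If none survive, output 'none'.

Answer: B C D E F H I

Derivation:
Roots: H
Mark H: refs=I H F, marked=H
Mark I: refs=C B D, marked=H I
Mark F: refs=C, marked=F H I
Mark C: refs=I, marked=C F H I
Mark B: refs=C, marked=B C F H I
Mark D: refs=B E, marked=B C D F H I
Mark E: refs=I F, marked=B C D E F H I
Unmarked (collected): A G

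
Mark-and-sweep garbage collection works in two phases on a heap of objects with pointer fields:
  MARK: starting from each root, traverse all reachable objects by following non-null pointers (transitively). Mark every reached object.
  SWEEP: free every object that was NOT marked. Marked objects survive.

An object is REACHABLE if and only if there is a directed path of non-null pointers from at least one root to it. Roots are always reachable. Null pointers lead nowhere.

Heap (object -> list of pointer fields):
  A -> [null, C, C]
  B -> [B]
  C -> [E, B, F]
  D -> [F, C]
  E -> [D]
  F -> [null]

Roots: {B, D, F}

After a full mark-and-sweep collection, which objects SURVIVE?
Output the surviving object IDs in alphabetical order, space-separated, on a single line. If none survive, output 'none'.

Answer: B C D E F

Derivation:
Roots: B D F
Mark B: refs=B, marked=B
Mark D: refs=F C, marked=B D
Mark F: refs=null, marked=B D F
Mark C: refs=E B F, marked=B C D F
Mark E: refs=D, marked=B C D E F
Unmarked (collected): A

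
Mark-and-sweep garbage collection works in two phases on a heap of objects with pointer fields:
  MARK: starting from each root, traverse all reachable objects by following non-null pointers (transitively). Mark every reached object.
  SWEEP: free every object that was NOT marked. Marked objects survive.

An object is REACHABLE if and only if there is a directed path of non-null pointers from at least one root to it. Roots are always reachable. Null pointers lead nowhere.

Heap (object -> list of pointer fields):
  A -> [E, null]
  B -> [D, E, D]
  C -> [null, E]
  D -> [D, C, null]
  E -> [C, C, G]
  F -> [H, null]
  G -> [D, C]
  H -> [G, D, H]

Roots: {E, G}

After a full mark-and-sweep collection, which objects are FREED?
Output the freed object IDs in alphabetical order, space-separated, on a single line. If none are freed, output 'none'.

Roots: E G
Mark E: refs=C C G, marked=E
Mark G: refs=D C, marked=E G
Mark C: refs=null E, marked=C E G
Mark D: refs=D C null, marked=C D E G
Unmarked (collected): A B F H

Answer: A B F H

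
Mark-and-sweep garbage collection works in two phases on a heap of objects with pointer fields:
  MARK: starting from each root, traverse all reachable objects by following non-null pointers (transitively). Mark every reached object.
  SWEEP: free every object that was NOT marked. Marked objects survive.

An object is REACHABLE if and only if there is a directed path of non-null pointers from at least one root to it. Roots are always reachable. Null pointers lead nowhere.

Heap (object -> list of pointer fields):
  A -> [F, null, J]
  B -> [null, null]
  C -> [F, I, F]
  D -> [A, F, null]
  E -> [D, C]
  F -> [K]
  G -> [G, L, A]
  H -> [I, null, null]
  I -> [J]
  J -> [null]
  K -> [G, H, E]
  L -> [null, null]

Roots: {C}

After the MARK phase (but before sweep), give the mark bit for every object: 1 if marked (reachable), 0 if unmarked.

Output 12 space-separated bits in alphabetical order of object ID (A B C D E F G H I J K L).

Roots: C
Mark C: refs=F I F, marked=C
Mark F: refs=K, marked=C F
Mark I: refs=J, marked=C F I
Mark K: refs=G H E, marked=C F I K
Mark J: refs=null, marked=C F I J K
Mark G: refs=G L A, marked=C F G I J K
Mark H: refs=I null null, marked=C F G H I J K
Mark E: refs=D C, marked=C E F G H I J K
Mark L: refs=null null, marked=C E F G H I J K L
Mark A: refs=F null J, marked=A C E F G H I J K L
Mark D: refs=A F null, marked=A C D E F G H I J K L
Unmarked (collected): B

Answer: 1 0 1 1 1 1 1 1 1 1 1 1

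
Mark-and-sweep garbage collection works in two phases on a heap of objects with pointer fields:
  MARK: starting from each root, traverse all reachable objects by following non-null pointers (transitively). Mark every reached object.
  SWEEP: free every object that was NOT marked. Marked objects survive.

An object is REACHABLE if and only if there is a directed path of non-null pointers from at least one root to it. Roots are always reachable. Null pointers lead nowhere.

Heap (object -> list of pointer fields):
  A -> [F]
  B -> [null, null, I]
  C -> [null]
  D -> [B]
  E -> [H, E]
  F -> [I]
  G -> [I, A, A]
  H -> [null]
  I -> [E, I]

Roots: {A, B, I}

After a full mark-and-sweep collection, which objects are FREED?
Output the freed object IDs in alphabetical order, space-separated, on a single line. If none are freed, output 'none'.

Roots: A B I
Mark A: refs=F, marked=A
Mark B: refs=null null I, marked=A B
Mark I: refs=E I, marked=A B I
Mark F: refs=I, marked=A B F I
Mark E: refs=H E, marked=A B E F I
Mark H: refs=null, marked=A B E F H I
Unmarked (collected): C D G

Answer: C D G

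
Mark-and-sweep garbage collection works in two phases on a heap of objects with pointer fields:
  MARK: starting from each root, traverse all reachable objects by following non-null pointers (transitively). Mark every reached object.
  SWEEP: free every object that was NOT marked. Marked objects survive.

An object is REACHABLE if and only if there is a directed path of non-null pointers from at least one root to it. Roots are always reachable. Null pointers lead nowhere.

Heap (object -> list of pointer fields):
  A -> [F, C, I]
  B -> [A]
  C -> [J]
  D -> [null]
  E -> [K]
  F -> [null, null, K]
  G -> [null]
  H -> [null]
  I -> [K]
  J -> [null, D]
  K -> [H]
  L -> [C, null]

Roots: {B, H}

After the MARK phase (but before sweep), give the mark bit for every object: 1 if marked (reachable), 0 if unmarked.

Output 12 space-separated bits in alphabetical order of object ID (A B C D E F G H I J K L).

Answer: 1 1 1 1 0 1 0 1 1 1 1 0

Derivation:
Roots: B H
Mark B: refs=A, marked=B
Mark H: refs=null, marked=B H
Mark A: refs=F C I, marked=A B H
Mark F: refs=null null K, marked=A B F H
Mark C: refs=J, marked=A B C F H
Mark I: refs=K, marked=A B C F H I
Mark K: refs=H, marked=A B C F H I K
Mark J: refs=null D, marked=A B C F H I J K
Mark D: refs=null, marked=A B C D F H I J K
Unmarked (collected): E G L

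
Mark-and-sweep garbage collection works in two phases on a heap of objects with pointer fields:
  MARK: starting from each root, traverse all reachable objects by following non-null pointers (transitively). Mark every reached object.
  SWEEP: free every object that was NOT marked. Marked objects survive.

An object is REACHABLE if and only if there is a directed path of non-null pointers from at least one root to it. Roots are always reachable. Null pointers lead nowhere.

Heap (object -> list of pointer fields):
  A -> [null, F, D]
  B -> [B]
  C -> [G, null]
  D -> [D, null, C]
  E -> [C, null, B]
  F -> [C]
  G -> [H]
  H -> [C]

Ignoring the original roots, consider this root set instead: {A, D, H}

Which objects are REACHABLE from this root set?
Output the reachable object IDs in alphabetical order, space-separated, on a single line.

Roots: A D H
Mark A: refs=null F D, marked=A
Mark D: refs=D null C, marked=A D
Mark H: refs=C, marked=A D H
Mark F: refs=C, marked=A D F H
Mark C: refs=G null, marked=A C D F H
Mark G: refs=H, marked=A C D F G H
Unmarked (collected): B E

Answer: A C D F G H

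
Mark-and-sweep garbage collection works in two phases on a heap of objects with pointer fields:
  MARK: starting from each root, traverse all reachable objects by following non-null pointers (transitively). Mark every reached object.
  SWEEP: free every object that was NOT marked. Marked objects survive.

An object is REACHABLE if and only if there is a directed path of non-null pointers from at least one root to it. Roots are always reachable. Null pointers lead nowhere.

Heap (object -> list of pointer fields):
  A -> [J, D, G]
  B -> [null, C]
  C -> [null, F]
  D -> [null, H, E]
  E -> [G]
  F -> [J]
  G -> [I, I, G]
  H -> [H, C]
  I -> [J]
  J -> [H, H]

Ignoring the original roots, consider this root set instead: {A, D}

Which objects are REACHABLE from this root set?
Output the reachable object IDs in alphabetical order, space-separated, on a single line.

Roots: A D
Mark A: refs=J D G, marked=A
Mark D: refs=null H E, marked=A D
Mark J: refs=H H, marked=A D J
Mark G: refs=I I G, marked=A D G J
Mark H: refs=H C, marked=A D G H J
Mark E: refs=G, marked=A D E G H J
Mark I: refs=J, marked=A D E G H I J
Mark C: refs=null F, marked=A C D E G H I J
Mark F: refs=J, marked=A C D E F G H I J
Unmarked (collected): B

Answer: A C D E F G H I J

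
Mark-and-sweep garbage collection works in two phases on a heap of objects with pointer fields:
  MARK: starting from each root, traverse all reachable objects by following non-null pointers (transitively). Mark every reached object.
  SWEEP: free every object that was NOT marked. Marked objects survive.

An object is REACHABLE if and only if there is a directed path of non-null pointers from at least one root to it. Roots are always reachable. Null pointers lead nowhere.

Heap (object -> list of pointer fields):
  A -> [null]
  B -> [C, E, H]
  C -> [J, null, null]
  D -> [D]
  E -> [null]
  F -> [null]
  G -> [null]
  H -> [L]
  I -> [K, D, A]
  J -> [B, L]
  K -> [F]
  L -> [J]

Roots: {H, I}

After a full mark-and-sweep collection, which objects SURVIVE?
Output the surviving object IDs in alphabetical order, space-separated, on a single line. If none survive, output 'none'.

Answer: A B C D E F H I J K L

Derivation:
Roots: H I
Mark H: refs=L, marked=H
Mark I: refs=K D A, marked=H I
Mark L: refs=J, marked=H I L
Mark K: refs=F, marked=H I K L
Mark D: refs=D, marked=D H I K L
Mark A: refs=null, marked=A D H I K L
Mark J: refs=B L, marked=A D H I J K L
Mark F: refs=null, marked=A D F H I J K L
Mark B: refs=C E H, marked=A B D F H I J K L
Mark C: refs=J null null, marked=A B C D F H I J K L
Mark E: refs=null, marked=A B C D E F H I J K L
Unmarked (collected): G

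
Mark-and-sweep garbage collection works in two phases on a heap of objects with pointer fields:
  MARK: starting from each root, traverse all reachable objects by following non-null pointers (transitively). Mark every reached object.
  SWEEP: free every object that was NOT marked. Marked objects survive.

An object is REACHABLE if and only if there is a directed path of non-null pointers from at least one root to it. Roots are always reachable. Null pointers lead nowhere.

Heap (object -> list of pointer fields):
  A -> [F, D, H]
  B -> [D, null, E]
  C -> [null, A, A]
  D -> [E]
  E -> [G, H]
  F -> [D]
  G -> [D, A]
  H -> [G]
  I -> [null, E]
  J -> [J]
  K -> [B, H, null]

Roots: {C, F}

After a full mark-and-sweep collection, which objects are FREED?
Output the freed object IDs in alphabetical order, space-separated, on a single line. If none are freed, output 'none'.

Answer: B I J K

Derivation:
Roots: C F
Mark C: refs=null A A, marked=C
Mark F: refs=D, marked=C F
Mark A: refs=F D H, marked=A C F
Mark D: refs=E, marked=A C D F
Mark H: refs=G, marked=A C D F H
Mark E: refs=G H, marked=A C D E F H
Mark G: refs=D A, marked=A C D E F G H
Unmarked (collected): B I J K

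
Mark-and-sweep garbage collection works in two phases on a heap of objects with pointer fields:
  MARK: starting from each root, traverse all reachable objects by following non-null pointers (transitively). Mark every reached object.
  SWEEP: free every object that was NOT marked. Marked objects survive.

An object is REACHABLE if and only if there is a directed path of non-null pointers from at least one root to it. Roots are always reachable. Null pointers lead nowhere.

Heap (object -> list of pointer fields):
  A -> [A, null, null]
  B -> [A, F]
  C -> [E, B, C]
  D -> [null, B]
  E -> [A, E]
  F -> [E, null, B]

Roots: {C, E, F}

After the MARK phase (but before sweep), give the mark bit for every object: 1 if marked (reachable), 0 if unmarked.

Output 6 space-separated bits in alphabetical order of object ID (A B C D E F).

Answer: 1 1 1 0 1 1

Derivation:
Roots: C E F
Mark C: refs=E B C, marked=C
Mark E: refs=A E, marked=C E
Mark F: refs=E null B, marked=C E F
Mark B: refs=A F, marked=B C E F
Mark A: refs=A null null, marked=A B C E F
Unmarked (collected): D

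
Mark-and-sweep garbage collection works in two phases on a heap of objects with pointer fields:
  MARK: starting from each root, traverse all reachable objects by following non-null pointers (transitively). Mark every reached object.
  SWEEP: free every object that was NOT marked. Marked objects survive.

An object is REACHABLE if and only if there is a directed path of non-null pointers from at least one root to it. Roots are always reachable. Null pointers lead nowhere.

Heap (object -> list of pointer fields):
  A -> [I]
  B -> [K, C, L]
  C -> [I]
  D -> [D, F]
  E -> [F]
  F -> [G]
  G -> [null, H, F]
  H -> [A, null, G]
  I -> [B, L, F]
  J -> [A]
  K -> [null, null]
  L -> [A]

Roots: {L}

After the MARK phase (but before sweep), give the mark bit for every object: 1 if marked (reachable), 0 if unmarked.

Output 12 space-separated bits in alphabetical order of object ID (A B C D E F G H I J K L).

Answer: 1 1 1 0 0 1 1 1 1 0 1 1

Derivation:
Roots: L
Mark L: refs=A, marked=L
Mark A: refs=I, marked=A L
Mark I: refs=B L F, marked=A I L
Mark B: refs=K C L, marked=A B I L
Mark F: refs=G, marked=A B F I L
Mark K: refs=null null, marked=A B F I K L
Mark C: refs=I, marked=A B C F I K L
Mark G: refs=null H F, marked=A B C F G I K L
Mark H: refs=A null G, marked=A B C F G H I K L
Unmarked (collected): D E J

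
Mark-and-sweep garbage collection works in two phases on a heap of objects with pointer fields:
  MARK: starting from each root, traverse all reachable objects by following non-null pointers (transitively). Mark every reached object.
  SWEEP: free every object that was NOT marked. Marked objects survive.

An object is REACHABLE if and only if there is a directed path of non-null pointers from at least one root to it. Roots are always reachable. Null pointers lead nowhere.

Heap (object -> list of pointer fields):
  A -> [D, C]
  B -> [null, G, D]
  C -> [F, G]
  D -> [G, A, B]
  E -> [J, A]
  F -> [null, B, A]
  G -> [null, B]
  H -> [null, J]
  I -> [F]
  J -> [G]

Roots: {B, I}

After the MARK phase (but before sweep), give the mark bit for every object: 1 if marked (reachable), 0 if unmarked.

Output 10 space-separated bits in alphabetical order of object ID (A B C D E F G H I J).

Roots: B I
Mark B: refs=null G D, marked=B
Mark I: refs=F, marked=B I
Mark G: refs=null B, marked=B G I
Mark D: refs=G A B, marked=B D G I
Mark F: refs=null B A, marked=B D F G I
Mark A: refs=D C, marked=A B D F G I
Mark C: refs=F G, marked=A B C D F G I
Unmarked (collected): E H J

Answer: 1 1 1 1 0 1 1 0 1 0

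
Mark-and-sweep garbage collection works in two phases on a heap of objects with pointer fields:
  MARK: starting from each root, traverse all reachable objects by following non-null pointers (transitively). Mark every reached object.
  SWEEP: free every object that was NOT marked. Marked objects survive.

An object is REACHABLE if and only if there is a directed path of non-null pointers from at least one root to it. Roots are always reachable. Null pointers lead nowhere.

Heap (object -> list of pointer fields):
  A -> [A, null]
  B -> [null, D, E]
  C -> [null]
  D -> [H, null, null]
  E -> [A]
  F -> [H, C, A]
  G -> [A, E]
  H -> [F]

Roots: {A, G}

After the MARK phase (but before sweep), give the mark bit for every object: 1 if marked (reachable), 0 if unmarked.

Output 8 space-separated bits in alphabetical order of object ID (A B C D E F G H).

Roots: A G
Mark A: refs=A null, marked=A
Mark G: refs=A E, marked=A G
Mark E: refs=A, marked=A E G
Unmarked (collected): B C D F H

Answer: 1 0 0 0 1 0 1 0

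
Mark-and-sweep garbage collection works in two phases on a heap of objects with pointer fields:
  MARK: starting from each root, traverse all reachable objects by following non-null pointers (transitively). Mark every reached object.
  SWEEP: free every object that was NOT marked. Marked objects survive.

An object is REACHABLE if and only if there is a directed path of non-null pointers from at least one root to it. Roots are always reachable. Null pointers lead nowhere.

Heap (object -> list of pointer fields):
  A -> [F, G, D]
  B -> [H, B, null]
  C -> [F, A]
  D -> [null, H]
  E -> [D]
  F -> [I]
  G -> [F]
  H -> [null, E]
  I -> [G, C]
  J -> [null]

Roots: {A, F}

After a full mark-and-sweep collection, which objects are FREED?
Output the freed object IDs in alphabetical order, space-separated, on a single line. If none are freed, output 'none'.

Answer: B J

Derivation:
Roots: A F
Mark A: refs=F G D, marked=A
Mark F: refs=I, marked=A F
Mark G: refs=F, marked=A F G
Mark D: refs=null H, marked=A D F G
Mark I: refs=G C, marked=A D F G I
Mark H: refs=null E, marked=A D F G H I
Mark C: refs=F A, marked=A C D F G H I
Mark E: refs=D, marked=A C D E F G H I
Unmarked (collected): B J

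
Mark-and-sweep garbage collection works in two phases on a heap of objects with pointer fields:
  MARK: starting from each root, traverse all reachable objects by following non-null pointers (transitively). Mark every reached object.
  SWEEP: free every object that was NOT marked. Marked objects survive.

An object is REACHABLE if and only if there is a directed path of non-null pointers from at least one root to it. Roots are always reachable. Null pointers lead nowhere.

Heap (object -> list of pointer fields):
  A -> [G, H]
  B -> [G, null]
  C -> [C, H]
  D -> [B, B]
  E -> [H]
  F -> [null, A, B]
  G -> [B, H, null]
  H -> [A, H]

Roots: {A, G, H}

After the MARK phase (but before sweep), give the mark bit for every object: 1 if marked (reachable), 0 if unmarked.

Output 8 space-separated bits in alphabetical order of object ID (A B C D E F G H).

Answer: 1 1 0 0 0 0 1 1

Derivation:
Roots: A G H
Mark A: refs=G H, marked=A
Mark G: refs=B H null, marked=A G
Mark H: refs=A H, marked=A G H
Mark B: refs=G null, marked=A B G H
Unmarked (collected): C D E F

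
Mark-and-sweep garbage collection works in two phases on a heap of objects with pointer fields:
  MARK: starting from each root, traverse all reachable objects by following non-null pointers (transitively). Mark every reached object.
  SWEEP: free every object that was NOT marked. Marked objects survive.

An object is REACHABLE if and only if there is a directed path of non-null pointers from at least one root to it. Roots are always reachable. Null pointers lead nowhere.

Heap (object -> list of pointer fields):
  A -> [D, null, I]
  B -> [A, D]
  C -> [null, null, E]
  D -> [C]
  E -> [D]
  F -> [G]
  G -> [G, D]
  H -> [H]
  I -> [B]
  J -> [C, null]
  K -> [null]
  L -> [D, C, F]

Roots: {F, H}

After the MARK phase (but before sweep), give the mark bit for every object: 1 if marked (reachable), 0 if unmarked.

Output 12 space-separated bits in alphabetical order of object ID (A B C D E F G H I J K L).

Roots: F H
Mark F: refs=G, marked=F
Mark H: refs=H, marked=F H
Mark G: refs=G D, marked=F G H
Mark D: refs=C, marked=D F G H
Mark C: refs=null null E, marked=C D F G H
Mark E: refs=D, marked=C D E F G H
Unmarked (collected): A B I J K L

Answer: 0 0 1 1 1 1 1 1 0 0 0 0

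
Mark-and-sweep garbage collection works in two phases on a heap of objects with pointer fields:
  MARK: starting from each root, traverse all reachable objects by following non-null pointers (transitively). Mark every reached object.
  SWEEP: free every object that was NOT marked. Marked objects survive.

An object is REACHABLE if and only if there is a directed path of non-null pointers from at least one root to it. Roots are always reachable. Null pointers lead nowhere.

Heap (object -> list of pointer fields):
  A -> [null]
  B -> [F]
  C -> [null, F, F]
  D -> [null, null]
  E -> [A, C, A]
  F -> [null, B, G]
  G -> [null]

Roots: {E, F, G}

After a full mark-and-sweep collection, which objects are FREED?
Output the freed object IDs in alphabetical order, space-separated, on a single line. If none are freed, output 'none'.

Answer: D

Derivation:
Roots: E F G
Mark E: refs=A C A, marked=E
Mark F: refs=null B G, marked=E F
Mark G: refs=null, marked=E F G
Mark A: refs=null, marked=A E F G
Mark C: refs=null F F, marked=A C E F G
Mark B: refs=F, marked=A B C E F G
Unmarked (collected): D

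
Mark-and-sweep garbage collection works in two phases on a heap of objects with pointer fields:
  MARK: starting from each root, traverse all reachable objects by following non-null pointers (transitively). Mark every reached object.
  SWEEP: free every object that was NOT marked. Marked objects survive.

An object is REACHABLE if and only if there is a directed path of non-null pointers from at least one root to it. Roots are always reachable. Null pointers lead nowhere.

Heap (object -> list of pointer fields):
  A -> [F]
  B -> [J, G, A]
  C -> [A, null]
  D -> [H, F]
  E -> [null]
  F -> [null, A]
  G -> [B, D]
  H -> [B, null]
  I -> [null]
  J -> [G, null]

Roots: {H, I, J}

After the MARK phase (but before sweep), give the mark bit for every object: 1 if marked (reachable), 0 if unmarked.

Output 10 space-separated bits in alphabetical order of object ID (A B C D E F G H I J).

Answer: 1 1 0 1 0 1 1 1 1 1

Derivation:
Roots: H I J
Mark H: refs=B null, marked=H
Mark I: refs=null, marked=H I
Mark J: refs=G null, marked=H I J
Mark B: refs=J G A, marked=B H I J
Mark G: refs=B D, marked=B G H I J
Mark A: refs=F, marked=A B G H I J
Mark D: refs=H F, marked=A B D G H I J
Mark F: refs=null A, marked=A B D F G H I J
Unmarked (collected): C E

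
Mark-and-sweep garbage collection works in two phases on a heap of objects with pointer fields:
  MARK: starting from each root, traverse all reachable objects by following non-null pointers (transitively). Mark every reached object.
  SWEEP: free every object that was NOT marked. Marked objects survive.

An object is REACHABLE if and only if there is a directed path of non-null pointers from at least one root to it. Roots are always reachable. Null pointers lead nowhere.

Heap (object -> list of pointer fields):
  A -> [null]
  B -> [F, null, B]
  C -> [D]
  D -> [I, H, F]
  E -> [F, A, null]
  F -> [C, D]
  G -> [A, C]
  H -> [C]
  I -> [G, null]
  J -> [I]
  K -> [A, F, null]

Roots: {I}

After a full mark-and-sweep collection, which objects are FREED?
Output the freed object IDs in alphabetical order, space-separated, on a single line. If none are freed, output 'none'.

Roots: I
Mark I: refs=G null, marked=I
Mark G: refs=A C, marked=G I
Mark A: refs=null, marked=A G I
Mark C: refs=D, marked=A C G I
Mark D: refs=I H F, marked=A C D G I
Mark H: refs=C, marked=A C D G H I
Mark F: refs=C D, marked=A C D F G H I
Unmarked (collected): B E J K

Answer: B E J K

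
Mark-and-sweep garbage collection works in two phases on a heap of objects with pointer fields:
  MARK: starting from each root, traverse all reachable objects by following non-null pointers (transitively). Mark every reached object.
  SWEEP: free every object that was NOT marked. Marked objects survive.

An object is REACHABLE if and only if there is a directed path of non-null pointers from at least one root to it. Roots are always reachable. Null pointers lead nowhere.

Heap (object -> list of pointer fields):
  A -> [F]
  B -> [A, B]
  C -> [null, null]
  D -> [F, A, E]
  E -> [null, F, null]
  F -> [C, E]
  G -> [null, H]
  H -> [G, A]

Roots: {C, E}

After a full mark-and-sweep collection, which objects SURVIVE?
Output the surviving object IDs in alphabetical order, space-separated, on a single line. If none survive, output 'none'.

Answer: C E F

Derivation:
Roots: C E
Mark C: refs=null null, marked=C
Mark E: refs=null F null, marked=C E
Mark F: refs=C E, marked=C E F
Unmarked (collected): A B D G H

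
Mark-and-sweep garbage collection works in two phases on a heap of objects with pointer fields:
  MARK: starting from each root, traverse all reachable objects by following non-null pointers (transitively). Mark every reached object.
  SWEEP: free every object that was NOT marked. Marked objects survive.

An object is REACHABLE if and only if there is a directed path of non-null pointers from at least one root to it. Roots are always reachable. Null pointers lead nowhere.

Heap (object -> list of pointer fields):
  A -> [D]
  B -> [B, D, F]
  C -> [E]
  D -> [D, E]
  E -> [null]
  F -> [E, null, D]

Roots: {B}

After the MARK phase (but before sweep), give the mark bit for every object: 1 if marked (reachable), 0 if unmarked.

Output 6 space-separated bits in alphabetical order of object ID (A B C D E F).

Answer: 0 1 0 1 1 1

Derivation:
Roots: B
Mark B: refs=B D F, marked=B
Mark D: refs=D E, marked=B D
Mark F: refs=E null D, marked=B D F
Mark E: refs=null, marked=B D E F
Unmarked (collected): A C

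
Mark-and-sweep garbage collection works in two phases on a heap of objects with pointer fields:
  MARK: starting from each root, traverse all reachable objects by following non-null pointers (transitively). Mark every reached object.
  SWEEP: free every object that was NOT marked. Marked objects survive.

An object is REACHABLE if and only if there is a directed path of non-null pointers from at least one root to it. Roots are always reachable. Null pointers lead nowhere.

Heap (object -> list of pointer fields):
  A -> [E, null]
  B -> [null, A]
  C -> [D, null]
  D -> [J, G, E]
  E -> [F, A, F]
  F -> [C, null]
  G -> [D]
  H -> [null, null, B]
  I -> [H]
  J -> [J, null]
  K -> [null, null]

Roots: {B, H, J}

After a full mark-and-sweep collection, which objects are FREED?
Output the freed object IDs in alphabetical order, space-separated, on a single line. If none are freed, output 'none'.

Roots: B H J
Mark B: refs=null A, marked=B
Mark H: refs=null null B, marked=B H
Mark J: refs=J null, marked=B H J
Mark A: refs=E null, marked=A B H J
Mark E: refs=F A F, marked=A B E H J
Mark F: refs=C null, marked=A B E F H J
Mark C: refs=D null, marked=A B C E F H J
Mark D: refs=J G E, marked=A B C D E F H J
Mark G: refs=D, marked=A B C D E F G H J
Unmarked (collected): I K

Answer: I K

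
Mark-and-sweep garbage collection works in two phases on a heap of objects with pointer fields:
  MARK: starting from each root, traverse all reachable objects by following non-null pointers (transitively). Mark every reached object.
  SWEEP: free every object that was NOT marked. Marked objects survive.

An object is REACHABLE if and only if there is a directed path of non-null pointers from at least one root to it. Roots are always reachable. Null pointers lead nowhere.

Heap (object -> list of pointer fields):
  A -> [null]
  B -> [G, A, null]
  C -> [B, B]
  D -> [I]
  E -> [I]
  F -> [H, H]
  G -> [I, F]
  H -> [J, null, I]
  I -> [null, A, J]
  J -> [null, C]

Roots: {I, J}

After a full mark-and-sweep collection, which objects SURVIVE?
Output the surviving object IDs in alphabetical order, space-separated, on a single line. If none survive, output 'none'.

Answer: A B C F G H I J

Derivation:
Roots: I J
Mark I: refs=null A J, marked=I
Mark J: refs=null C, marked=I J
Mark A: refs=null, marked=A I J
Mark C: refs=B B, marked=A C I J
Mark B: refs=G A null, marked=A B C I J
Mark G: refs=I F, marked=A B C G I J
Mark F: refs=H H, marked=A B C F G I J
Mark H: refs=J null I, marked=A B C F G H I J
Unmarked (collected): D E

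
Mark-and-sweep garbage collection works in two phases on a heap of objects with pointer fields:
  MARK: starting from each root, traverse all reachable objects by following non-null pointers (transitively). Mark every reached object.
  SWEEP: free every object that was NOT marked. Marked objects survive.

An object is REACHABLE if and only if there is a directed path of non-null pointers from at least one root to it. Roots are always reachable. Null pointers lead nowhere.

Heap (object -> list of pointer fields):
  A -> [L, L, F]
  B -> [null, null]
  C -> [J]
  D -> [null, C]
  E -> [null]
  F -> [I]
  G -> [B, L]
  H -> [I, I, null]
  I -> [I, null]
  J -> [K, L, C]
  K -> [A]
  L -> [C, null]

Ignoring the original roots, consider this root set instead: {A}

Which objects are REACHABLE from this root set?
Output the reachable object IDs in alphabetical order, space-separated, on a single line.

Roots: A
Mark A: refs=L L F, marked=A
Mark L: refs=C null, marked=A L
Mark F: refs=I, marked=A F L
Mark C: refs=J, marked=A C F L
Mark I: refs=I null, marked=A C F I L
Mark J: refs=K L C, marked=A C F I J L
Mark K: refs=A, marked=A C F I J K L
Unmarked (collected): B D E G H

Answer: A C F I J K L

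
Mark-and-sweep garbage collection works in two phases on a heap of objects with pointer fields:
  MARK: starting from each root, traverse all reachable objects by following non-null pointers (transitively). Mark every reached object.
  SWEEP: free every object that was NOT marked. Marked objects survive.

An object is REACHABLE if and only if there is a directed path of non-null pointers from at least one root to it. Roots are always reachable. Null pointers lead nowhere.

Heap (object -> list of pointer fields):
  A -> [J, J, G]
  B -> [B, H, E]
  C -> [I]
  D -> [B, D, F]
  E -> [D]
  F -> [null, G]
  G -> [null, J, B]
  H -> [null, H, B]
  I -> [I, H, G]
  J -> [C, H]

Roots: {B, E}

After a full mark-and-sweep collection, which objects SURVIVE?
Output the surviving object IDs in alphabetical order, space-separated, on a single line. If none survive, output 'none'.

Answer: B C D E F G H I J

Derivation:
Roots: B E
Mark B: refs=B H E, marked=B
Mark E: refs=D, marked=B E
Mark H: refs=null H B, marked=B E H
Mark D: refs=B D F, marked=B D E H
Mark F: refs=null G, marked=B D E F H
Mark G: refs=null J B, marked=B D E F G H
Mark J: refs=C H, marked=B D E F G H J
Mark C: refs=I, marked=B C D E F G H J
Mark I: refs=I H G, marked=B C D E F G H I J
Unmarked (collected): A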